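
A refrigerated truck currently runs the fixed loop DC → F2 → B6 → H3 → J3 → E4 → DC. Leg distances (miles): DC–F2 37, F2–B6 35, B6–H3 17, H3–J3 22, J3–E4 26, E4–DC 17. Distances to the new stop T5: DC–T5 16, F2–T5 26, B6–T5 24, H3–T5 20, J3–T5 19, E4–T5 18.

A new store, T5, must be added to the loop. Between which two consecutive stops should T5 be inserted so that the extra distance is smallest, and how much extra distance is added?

+5 miles — insert T5 between DC and F2.

Insertion cost between consecutive stops i–j is d(i,T5) + d(T5,j) − d(i,j):
  between DC and F2: 16 + 26 − 37 = 5
  between F2 and B6: 26 + 24 − 35 = 15
  between B6 and H3: 24 + 20 − 17 = 27
  between H3 and J3: 20 + 19 − 22 = 17
  between J3 and E4: 19 + 18 − 26 = 11
  between E4 and DC: 18 + 16 − 17 = 17
Cheapest insertion is between DC and F2, adding 5.
New total = 154 + 5 = 159.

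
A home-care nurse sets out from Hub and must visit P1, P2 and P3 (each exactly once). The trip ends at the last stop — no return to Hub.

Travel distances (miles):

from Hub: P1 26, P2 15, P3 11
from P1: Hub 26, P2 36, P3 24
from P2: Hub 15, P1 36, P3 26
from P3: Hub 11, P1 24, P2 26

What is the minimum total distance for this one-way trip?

Shortest open route: 65 miles.

There are 3! = 6 possible orderings.
Hub - P1 - P2 - P3: 26+36+26 = 88
Hub - P1 - P3 - P2: 26+24+26 = 76
Hub - P2 - P1 - P3: 15+36+24 = 75
Hub - P2 - P3 - P1: 15+26+24 = 65
Hub - P3 - P1 - P2: 11+24+36 = 71
Hub - P3 - P2 - P1: 11+26+36 = 73
The minimum is 65.
One shortest path: Hub → P2 → P3 → P1.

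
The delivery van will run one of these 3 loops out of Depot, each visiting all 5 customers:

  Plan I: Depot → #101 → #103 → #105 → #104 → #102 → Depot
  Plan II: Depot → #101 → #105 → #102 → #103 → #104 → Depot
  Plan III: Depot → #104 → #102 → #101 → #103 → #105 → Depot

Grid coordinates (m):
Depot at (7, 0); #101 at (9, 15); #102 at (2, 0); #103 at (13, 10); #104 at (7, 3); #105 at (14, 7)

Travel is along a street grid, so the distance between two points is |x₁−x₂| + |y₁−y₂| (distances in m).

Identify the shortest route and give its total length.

Plan I: 17 + 9 + 4 + 11 + 8 + 5 = 54
Plan II: 17 + 13 + 19 + 21 + 13 + 3 = 86
Plan III: 3 + 8 + 22 + 9 + 4 + 14 = 60

54 m — Plan I is the shortest.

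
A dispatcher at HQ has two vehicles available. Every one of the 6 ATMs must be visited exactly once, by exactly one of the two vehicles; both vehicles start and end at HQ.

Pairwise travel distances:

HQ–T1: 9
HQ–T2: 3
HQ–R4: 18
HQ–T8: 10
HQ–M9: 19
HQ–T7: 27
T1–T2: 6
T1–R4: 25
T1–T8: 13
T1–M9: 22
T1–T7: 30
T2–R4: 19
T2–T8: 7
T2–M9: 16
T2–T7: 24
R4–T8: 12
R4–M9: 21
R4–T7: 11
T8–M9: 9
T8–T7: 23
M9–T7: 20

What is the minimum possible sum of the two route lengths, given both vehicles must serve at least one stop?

86 — the smallest possible combined total.

There are 2^5 − 1 = 31 ways to divide the 6 stops into two non-empty groups. For each, the best each vehicle can do is its own shortest tour through its group:
  {T1} + {T2, R4, T8, M9, T7}: 18 + 68 = 86
  {T2} + {T1, R4, T8, M9, T7}: 6 + 80 = 86
  {T1, T2} + {R4, T8, M9, T7}: 18 + 68 = 86
  {R4} + {T1, T2, T8, M9, T7}: 36 + 78 = 114
  {T1, R4} + {T2, T8, M9, T7}: 52 + 66 = 118
  {T2, R4} + {T1, T8, M9, T7}: 40 + 78 = 118
  … (31 splits in total)
Best: vehicle 1 HQ → T1 → HQ = 18; vehicle 2 HQ → T2 → T8 → M9 → T7 → R4 → HQ = 68; combined 86.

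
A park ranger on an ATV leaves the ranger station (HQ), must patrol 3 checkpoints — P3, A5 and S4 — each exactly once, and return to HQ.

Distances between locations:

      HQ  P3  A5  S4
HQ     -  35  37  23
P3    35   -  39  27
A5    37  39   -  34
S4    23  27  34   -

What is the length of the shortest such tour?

Shortest round trip = 126.

HQ - P3 - A5 - S4 - HQ: 35+39+34+23 = 131
HQ - P3 - S4 - A5 - HQ: 35+27+34+37 = 133
HQ - A5 - P3 - S4 - HQ: 37+39+27+23 = 126
The minimum is 126.
One optimal route: HQ → A5 → P3 → S4 → HQ (or its reverse).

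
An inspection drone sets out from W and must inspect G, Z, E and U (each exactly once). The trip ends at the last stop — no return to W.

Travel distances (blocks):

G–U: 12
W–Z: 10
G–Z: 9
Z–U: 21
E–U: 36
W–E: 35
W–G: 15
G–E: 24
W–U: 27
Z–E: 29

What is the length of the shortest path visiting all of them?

There are 4! = 24 possible orderings.
W → G → Z → E → U: 15+9+29+36 = 89
W → G → Z → U → E: 15+9+21+36 = 81
W → G → E → Z → U: 15+24+29+21 = 89
W → G → E → U → Z: 15+24+36+21 = 96
W → G → U → Z → E: 15+12+21+29 = 77
W → G → U → E → Z: 15+12+36+29 = 92
W → Z → G → E → U: 10+9+24+36 = 79
W → Z → G → U → E: 10+9+12+36 = 67
W → Z → E → G → U: 10+29+24+12 = 75
W → Z → E → U → G: 10+29+36+12 = 87
W → Z → U → G → E: 10+21+12+24 = 67
W → Z → U → E → G: 10+21+36+24 = 91
W → E → G → Z → U: 35+24+9+21 = 89
W → E → G → U → Z: 35+24+12+21 = 92
… (10 more)
The minimum is 67.
One shortest path: W → Z → G → U → E.

Minimum one-way distance = 67 blocks.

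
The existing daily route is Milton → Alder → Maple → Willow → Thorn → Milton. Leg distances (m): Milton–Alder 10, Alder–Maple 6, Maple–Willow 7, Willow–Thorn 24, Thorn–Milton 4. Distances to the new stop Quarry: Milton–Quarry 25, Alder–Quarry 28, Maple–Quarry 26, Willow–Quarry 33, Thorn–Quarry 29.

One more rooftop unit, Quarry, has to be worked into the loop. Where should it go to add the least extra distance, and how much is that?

Insertion cost between consecutive stops i–j is d(i,Quarry) + d(Quarry,j) − d(i,j):
  between Milton and Alder: 25 + 28 − 10 = 43
  between Alder and Maple: 28 + 26 − 6 = 48
  between Maple and Willow: 26 + 33 − 7 = 52
  between Willow and Thorn: 33 + 29 − 24 = 38
  between Thorn and Milton: 29 + 25 − 4 = 50
Cheapest insertion is between Willow and Thorn, adding 38.
New total = 51 + 38 = 89.

Minimum extra distance: 38 m, inserting Quarry between Willow and Thorn.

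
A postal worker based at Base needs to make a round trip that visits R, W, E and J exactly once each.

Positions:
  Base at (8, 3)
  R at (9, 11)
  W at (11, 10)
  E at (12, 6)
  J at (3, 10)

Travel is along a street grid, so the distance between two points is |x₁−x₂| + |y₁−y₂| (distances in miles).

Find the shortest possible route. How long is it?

Shortest round trip = 34 miles.

With 4 stops there are 4!/2 = 12 distinct round trips (a route and its reverse cost the same).
Base - R - W - E - J - Base: 9+3+5+13+12 = 42
Base - R - W - J - E - Base: 9+3+8+13+7 = 40
Base - R - E - W - J - Base: 9+8+5+8+12 = 42
Base - R - E - J - W - Base: 9+8+13+8+10 = 48
Base - R - J - W - E - Base: 9+7+8+5+7 = 36
Base - R - J - E - W - Base: 9+7+13+5+10 = 44
Base - W - R - E - J - Base: 10+3+8+13+12 = 46
Base - W - R - J - E - Base: 10+3+7+13+7 = 40
Base - W - E - R - J - Base: 10+5+8+7+12 = 42
Base - W - J - R - E - Base: 10+8+7+8+7 = 40
Base - E - R - W - J - Base: 7+8+3+8+12 = 38
Base - E - W - R - J - Base: 7+5+3+7+12 = 34
The minimum is 34.
One optimal route: Base → E → W → R → J → Base (or its reverse).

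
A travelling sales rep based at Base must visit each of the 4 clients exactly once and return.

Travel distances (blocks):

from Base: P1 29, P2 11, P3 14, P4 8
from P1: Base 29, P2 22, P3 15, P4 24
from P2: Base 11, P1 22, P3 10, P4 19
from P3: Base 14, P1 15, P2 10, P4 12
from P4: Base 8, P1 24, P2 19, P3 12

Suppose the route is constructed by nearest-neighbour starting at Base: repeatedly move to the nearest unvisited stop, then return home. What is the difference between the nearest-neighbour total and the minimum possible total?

13 blocks longer than the optimal tour.

From Base: P4=8, P2=11, P3=14, P1=29 → choose P4 (8).
From P4: P3=12, P2=19, P1=24 → choose P3 (12).
From P3: P2=10, P1=15 → choose P2 (10).
From P2: P1=22 → choose P1 (22).
NN route Base → P4 → P3 → P2 → P1 → Base costs 81.
Optimal: Base → P2 → P1 → P3 → P4 → Base costs 68 (by enumerating all 12 distinct tours).
Excess = 81 − 68 = 13.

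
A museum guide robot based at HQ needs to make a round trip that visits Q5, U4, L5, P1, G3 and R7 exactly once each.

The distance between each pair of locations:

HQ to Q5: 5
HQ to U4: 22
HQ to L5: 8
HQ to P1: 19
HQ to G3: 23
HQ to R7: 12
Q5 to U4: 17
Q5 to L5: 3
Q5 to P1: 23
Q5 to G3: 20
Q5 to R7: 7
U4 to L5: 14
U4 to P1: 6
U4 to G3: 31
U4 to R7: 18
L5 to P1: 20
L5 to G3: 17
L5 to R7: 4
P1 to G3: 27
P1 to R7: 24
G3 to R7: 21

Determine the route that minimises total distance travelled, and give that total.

Minimum total distance: 86.

There are 360 distinct closed tours to check (reversals are equivalent).
HQ-Q5-U4-L5-P1-G3-R7-HQ: 5+17+14+20+27+21+12 = 116
HQ-Q5-U4-L5-P1-R7-G3-HQ: 5+17+14+20+24+21+23 = 124
HQ-Q5-U4-L5-G3-P1-R7-HQ: 5+17+14+17+27+24+12 = 116
HQ-Q5-U4-L5-G3-R7-P1-HQ: 5+17+14+17+21+24+19 = 117
HQ-Q5-U4-L5-R7-P1-G3-HQ: 5+17+14+4+24+27+23 = 114
HQ-Q5-U4-L5-R7-G3-P1-HQ: 5+17+14+4+21+27+19 = 107
HQ-Q5-U4-P1-L5-G3-R7-HQ: 5+17+6+20+17+21+12 = 98
HQ-Q5-U4-P1-L5-R7-G3-HQ: 5+17+6+20+4+21+23 = 96
… (352 more)
HQ-Q5-L5-R7-U4-P1-G3-HQ: 5+3+4+18+6+27+23 = 86  ← best
The minimum is 86.
One optimal route: HQ → Q5 → L5 → R7 → U4 → P1 → G3 → HQ (or its reverse).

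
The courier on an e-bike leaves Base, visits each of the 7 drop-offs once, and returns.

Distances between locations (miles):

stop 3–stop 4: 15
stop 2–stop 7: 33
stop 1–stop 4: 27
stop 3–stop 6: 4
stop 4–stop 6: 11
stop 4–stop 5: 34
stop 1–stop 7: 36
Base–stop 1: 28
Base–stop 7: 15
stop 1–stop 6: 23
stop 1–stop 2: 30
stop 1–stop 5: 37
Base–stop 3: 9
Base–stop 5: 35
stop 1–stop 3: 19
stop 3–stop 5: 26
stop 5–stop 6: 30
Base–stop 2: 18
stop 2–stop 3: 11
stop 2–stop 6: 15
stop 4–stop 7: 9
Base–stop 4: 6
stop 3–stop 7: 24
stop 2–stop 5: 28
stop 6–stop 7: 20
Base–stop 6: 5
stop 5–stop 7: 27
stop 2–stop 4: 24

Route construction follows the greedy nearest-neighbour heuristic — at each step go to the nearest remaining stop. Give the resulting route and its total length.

From Base: distances to unvisited — stop 6=5, stop 4=6, stop 3=9, stop 7=15, stop 2=18, stop 1=28, stop 5=35. Nearest is stop 6 (5).
From stop 6: distances to unvisited — stop 3=4, stop 4=11, stop 2=15, stop 7=20, stop 1=23, stop 5=30. Nearest is stop 3 (4).
From stop 3: distances to unvisited — stop 2=11, stop 4=15, stop 1=19, stop 7=24, stop 5=26. Nearest is stop 2 (11).
From stop 2: distances to unvisited — stop 4=24, stop 5=28, stop 1=30, stop 7=33. Nearest is stop 4 (24).
From stop 4: distances to unvisited — stop 7=9, stop 1=27, stop 5=34. Nearest is stop 7 (9).
From stop 7: distances to unvisited — stop 5=27, stop 1=36. Nearest is stop 5 (27).
From stop 5: distances to unvisited — stop 1=37. Nearest is stop 1 (37).
Return stop 1→Base: 28.
Total = 5 + 4 + 11 + 24 + 9 + 27 + 37 + 28 = 145.

Nearest-neighbour total = 145 miles; route Base → stop 6 → stop 3 → stop 2 → stop 4 → stop 7 → stop 5 → stop 1 → Base.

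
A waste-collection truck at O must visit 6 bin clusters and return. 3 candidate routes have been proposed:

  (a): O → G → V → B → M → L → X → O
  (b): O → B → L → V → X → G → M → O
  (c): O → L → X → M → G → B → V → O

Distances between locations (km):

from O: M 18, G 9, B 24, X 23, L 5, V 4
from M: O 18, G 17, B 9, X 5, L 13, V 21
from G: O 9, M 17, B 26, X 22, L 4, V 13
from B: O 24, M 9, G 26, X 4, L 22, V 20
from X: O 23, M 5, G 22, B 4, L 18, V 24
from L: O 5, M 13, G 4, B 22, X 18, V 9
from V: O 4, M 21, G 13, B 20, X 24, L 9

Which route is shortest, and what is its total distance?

(a): 9 + 13 + 20 + 9 + 13 + 18 + 23 = 105
(b): 24 + 22 + 9 + 24 + 22 + 17 + 18 = 136
(c): 5 + 18 + 5 + 17 + 26 + 20 + 4 = 95

Shortest is (c), total 95 km.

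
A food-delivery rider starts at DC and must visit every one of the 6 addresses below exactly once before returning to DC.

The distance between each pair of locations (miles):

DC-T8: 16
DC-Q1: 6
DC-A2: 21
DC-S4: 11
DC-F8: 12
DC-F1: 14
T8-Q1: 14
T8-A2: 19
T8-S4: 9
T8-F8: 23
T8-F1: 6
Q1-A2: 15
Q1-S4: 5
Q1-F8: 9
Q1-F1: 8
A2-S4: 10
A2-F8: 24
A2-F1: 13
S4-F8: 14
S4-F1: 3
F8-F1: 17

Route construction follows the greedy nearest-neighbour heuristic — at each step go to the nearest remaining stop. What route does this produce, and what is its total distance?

Nearest-neighbour total = 75 miles; route DC → Q1 → S4 → F1 → T8 → A2 → F8 → DC.

At DC the remaining stops are Q1 6, S4 11, F8 12, F1 14, T8 16, A2 21; go to Q1.
At Q1 the remaining stops are S4 5, F1 8, F8 9, T8 14, A2 15; go to S4.
At S4 the remaining stops are F1 3, T8 9, A2 10, F8 14; go to F1.
At F1 the remaining stops are T8 6, A2 13, F8 17; go to T8.
At T8 the remaining stops are A2 19, F8 23; go to A2.
At A2 the remaining stops are F8 24; go to F8.
Return F8→DC: 12.
Total = 6 + 5 + 3 + 6 + 19 + 24 + 12 = 75.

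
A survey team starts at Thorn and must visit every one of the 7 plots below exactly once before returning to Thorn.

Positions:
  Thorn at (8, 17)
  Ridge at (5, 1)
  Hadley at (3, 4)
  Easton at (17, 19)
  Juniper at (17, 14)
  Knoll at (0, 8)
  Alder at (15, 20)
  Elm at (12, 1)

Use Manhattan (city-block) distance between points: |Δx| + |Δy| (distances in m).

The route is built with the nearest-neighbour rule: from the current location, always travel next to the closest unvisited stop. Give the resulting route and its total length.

72 m along Thorn → Alder → Easton → Juniper → Elm → Ridge → Hadley → Knoll → Thorn.

At Thorn the remaining stops are Alder 10, Easton 11, Juniper 12, Knoll 17, Hadley 18, Ridge 19, Elm 20; go to Alder.
At Alder the remaining stops are Easton 3, Juniper 8, Elm 22, Knoll 27, Hadley 28, Ridge 29; go to Easton.
At Easton the remaining stops are Juniper 5, Elm 23, Knoll 28, Hadley 29, Ridge 30; go to Juniper.
At Juniper the remaining stops are Elm 18, Knoll 23, Hadley 24, Ridge 25; go to Elm.
At Elm the remaining stops are Ridge 7, Hadley 12, Knoll 19; go to Ridge.
At Ridge the remaining stops are Hadley 5, Knoll 12; go to Hadley.
At Hadley the remaining stops are Knoll 7; go to Knoll.
Return Knoll→Thorn: 17.
Total = 10 + 3 + 5 + 18 + 7 + 5 + 7 + 17 = 72.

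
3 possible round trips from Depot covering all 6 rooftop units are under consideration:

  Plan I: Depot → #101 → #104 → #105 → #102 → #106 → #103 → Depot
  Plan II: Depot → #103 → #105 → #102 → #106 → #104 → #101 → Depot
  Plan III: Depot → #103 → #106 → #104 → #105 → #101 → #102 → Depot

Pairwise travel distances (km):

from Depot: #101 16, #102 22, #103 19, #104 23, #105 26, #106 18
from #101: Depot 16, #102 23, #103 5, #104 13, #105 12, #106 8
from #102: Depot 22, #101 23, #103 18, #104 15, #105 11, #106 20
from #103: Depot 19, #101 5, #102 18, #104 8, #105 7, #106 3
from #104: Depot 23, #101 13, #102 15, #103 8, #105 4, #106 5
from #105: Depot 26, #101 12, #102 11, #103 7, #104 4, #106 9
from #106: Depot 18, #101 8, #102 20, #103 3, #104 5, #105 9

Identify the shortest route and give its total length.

Shortest is Plan I, total 86 km.

Plan I: 16 + 13 + 4 + 11 + 20 + 3 + 19 = 86
Plan II: 19 + 7 + 11 + 20 + 5 + 13 + 16 = 91
Plan III: 19 + 3 + 5 + 4 + 12 + 23 + 22 = 88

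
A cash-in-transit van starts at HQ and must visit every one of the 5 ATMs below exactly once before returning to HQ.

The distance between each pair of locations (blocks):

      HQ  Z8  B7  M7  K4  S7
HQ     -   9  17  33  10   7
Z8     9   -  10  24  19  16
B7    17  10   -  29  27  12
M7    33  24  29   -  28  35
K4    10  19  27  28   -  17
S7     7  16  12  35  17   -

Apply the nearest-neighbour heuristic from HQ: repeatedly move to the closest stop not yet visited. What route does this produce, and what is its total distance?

Nearest-neighbour total = 109 blocks; route HQ → S7 → B7 → Z8 → K4 → M7 → HQ.

At HQ the remaining stops are S7 7, Z8 9, K4 10, B7 17, M7 33; go to S7.
At S7 the remaining stops are B7 12, Z8 16, K4 17, M7 35; go to B7.
At B7 the remaining stops are Z8 10, K4 27, M7 29; go to Z8.
At Z8 the remaining stops are K4 19, M7 24; go to K4.
At K4 the remaining stops are M7 28; go to M7.
Return M7→HQ: 33.
Total = 7 + 12 + 10 + 19 + 28 + 33 = 109.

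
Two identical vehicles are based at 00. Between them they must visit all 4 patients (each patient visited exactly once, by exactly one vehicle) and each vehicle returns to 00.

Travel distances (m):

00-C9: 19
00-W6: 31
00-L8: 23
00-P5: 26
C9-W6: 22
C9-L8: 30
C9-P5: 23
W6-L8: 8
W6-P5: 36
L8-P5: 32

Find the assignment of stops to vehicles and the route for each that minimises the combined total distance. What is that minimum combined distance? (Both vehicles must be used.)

124 m — the smallest possible combined total.

Check every non-empty split of the stops between the two vehicles; for each half take its own optimal tour:
  {C9} + {W6, L8, P5}: 38 + 93 = 131
  {W6} + {C9, L8, P5}: 62 + 97 = 159
  {C9, W6} + {L8, P5}: 72 + 81 = 153
  {L8} + {C9, W6, P5}: 46 + 102 = 148
  {C9, L8} + {W6, P5}: 72 + 93 = 165
  {W6, L8} + {C9, P5}: 62 + 68 = 130
  … (7 splits in total)
  {C9, W6, L8} + {P5}: 72 + 52 = 124  ← best
Best: vehicle 1 00 → C9 → W6 → L8 → 00 = 72; vehicle 2 00 → P5 → 00 = 52; combined 124.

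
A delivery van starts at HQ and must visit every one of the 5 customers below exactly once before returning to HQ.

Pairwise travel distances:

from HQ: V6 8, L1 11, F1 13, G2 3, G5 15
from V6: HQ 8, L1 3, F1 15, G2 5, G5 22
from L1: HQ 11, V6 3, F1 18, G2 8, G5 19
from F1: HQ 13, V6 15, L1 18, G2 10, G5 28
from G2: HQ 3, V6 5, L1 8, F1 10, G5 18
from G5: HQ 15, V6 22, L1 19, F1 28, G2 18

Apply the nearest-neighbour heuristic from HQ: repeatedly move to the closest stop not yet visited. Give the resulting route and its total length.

72 along HQ → G2 → V6 → L1 → F1 → G5 → HQ.

At HQ the remaining stops are G2 3, V6 8, L1 11, F1 13, G5 15; go to G2.
At G2 the remaining stops are V6 5, L1 8, F1 10, G5 18; go to V6.
At V6 the remaining stops are L1 3, F1 15, G5 22; go to L1.
At L1 the remaining stops are F1 18, G5 19; go to F1.
At F1 the remaining stops are G5 28; go to G5.
Return G5→HQ: 15.
Total = 3 + 5 + 3 + 18 + 28 + 15 = 72.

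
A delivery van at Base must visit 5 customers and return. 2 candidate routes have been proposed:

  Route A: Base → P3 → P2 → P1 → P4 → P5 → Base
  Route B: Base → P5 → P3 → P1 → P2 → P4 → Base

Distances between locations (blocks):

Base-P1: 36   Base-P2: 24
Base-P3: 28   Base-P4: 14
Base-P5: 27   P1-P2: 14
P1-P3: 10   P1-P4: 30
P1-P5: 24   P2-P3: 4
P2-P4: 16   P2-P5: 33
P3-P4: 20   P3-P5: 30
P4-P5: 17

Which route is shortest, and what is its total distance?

Route A: 28 + 4 + 14 + 30 + 17 + 27 = 120
Route B: 27 + 30 + 10 + 14 + 16 + 14 = 111

Shortest is Route B, total 111 blocks.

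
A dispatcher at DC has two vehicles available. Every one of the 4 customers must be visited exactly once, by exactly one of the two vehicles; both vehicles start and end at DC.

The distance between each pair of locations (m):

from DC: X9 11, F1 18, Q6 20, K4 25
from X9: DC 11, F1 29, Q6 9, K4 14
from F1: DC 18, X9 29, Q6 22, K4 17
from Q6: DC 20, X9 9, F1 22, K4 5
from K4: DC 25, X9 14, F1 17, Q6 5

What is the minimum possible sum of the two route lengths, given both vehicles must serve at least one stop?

82 m — the smallest possible combined total.

Try each way of splitting the stops between the two vehicles (each non-empty) and, for each split, find the best tour for each vehicle:
  {X9} + {F1, Q6, K4}: 22 + 60 = 82
  {F1} + {X9, Q6, K4}: 36 + 50 = 86
  {X9, F1} + {Q6, K4}: 58 + 50 = 108
  {Q6} + {X9, F1, K4}: 40 + 60 = 100
  {X9, Q6} + {F1, K4}: 40 + 60 = 100
  {F1, Q6} + {X9, K4}: 60 + 50 = 110
  … (7 splits in total)
Best: vehicle 1 DC → X9 → DC = 22; vehicle 2 DC → F1 → K4 → Q6 → DC = 60; combined 82.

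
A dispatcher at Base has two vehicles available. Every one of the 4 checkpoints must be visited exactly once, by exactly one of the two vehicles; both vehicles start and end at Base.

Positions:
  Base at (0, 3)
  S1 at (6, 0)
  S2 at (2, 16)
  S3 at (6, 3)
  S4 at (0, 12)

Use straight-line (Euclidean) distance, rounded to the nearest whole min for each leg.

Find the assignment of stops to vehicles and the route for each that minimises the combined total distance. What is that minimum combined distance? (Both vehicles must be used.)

Check every non-empty split of the stops between the two vehicles; for each half take its own optimal tour:
  {S1} + {S2, S3, S4}: 14 + 33 = 47
  {S2} + {S1, S3, S4}: 26 + 30 = 56
  {S1, S2} + {S3, S4}: 36 + 26 = 62
  {S3} + {S1, S2, S4}: 12 + 36 = 48
  {S1, S3} + {S2, S4}: 16 + 26 = 42
  {S2, S3} + {S1, S4}: 33 + 29 = 62
  … (7 splits in total)
Best: vehicle 1 Base → S1 → S3 → Base = 16; vehicle 2 Base → S2 → S4 → Base = 26; combined 42.

Minimum combined distance: 42 min.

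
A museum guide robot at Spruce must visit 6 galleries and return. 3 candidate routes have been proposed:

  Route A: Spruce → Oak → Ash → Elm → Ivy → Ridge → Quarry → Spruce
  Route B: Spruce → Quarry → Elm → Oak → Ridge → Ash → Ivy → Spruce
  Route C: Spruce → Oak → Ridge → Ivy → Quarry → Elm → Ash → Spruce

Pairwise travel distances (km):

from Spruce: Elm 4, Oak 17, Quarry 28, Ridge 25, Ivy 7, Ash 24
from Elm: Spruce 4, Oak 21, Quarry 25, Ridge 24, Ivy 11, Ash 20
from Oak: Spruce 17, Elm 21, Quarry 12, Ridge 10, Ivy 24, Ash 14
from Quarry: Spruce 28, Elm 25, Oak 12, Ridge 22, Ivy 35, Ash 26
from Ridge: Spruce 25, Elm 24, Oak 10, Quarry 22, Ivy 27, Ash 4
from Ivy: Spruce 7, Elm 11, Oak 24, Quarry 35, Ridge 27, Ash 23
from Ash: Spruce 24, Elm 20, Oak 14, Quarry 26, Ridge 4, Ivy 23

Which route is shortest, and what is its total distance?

Route A: 17 + 14 + 20 + 11 + 27 + 22 + 28 = 139
Route B: 28 + 25 + 21 + 10 + 4 + 23 + 7 = 118
Route C: 17 + 10 + 27 + 35 + 25 + 20 + 24 = 158

Shortest is Route B, total 118 km.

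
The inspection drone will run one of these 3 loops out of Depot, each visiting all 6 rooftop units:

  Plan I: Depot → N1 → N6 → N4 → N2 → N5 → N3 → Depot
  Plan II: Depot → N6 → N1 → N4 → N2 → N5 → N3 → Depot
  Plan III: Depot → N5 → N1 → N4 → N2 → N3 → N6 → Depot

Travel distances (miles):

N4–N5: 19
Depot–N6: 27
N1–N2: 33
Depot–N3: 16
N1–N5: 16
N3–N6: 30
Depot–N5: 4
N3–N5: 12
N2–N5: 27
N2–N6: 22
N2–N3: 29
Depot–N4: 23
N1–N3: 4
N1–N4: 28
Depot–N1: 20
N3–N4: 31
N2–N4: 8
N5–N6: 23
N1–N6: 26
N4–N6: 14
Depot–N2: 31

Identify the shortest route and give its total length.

Plan I: 20 + 26 + 14 + 8 + 27 + 12 + 16 = 123
Plan II: 27 + 26 + 28 + 8 + 27 + 12 + 16 = 144
Plan III: 4 + 16 + 28 + 8 + 29 + 30 + 27 = 142

123 miles — Plan I is the shortest.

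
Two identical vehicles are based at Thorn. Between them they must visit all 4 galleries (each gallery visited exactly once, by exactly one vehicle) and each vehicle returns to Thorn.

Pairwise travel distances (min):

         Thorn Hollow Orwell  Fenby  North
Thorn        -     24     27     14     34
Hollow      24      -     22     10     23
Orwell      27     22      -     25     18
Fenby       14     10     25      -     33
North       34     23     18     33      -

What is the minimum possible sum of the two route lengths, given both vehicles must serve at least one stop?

120 min — the smallest possible combined total.

Try each way of splitting the stops between the two vehicles (each non-empty) and, for each split, find the best tour for each vehicle:
  {Hollow} + {Orwell, Fenby, North}: 48 + 91 = 139
  {Orwell} + {Hollow, Fenby, North}: 54 + 81 = 135
  {Hollow, Orwell} + {Fenby, North}: 73 + 81 = 154
  {Fenby} + {Hollow, Orwell, North}: 28 + 92 = 120
  {Hollow, Fenby} + {Orwell, North}: 48 + 79 = 127
  {Orwell, Fenby} + {Hollow, North}: 66 + 81 = 147
  … (7 splits in total)
Best: vehicle 1 Thorn → Fenby → Thorn = 28; vehicle 2 Thorn → Hollow → North → Orwell → Thorn = 92; combined 120.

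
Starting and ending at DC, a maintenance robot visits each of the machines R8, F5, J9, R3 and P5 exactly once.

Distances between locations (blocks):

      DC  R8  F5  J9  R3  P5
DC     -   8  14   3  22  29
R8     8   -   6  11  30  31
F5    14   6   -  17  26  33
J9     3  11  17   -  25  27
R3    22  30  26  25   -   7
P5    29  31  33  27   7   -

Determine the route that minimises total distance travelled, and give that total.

77 blocks — the shortest possible round trip.

There are 60 distinct closed tours to check (reversals are equivalent).
DC→R8→F5→J9→R3→P5→DC: 8+6+17+25+7+29 = 92
DC→R8→F5→J9→P5→R3→DC: 8+6+17+27+7+22 = 87
DC→R8→F5→R3→J9→P5→DC: 8+6+26+25+27+29 = 121
DC→R8→F5→R3→P5→J9→DC: 8+6+26+7+27+3 = 77
DC→R8→F5→P5→J9→R3→DC: 8+6+33+27+25+22 = 121
DC→R8→F5→P5→R3→J9→DC: 8+6+33+7+25+3 = 82
DC→R8→J9→F5→R3→P5→DC: 8+11+17+26+7+29 = 98
DC→R8→J9→F5→P5→R3→DC: 8+11+17+33+7+22 = 98
DC→R8→J9→R3→F5→P5→DC: 8+11+25+26+33+29 = 132
DC→R8→J9→R3→P5→F5→DC: 8+11+25+7+33+14 = 98
DC→R8→J9→P5→F5→R3→DC: 8+11+27+33+26+22 = 127
DC→R8→J9→P5→R3→F5→DC: 8+11+27+7+26+14 = 93
DC→R8→R3→F5→J9→P5→DC: 8+30+26+17+27+29 = 137
DC→R8→R3→F5→P5→J9→DC: 8+30+26+33+27+3 = 127
… (46 more)
The minimum is 77.
One optimal route: DC → R8 → F5 → R3 → P5 → J9 → DC (or its reverse).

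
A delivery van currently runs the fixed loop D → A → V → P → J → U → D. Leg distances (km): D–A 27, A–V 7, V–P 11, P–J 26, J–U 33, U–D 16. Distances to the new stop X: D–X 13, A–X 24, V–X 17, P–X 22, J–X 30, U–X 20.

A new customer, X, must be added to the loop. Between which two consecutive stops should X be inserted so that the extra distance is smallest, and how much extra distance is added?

+10 km — insert X between D and A.

Insertion cost between consecutive stops i–j is d(i,X) + d(X,j) − d(i,j):
  between D and A: 13 + 24 − 27 = 10
  between A and V: 24 + 17 − 7 = 34
  between V and P: 17 + 22 − 11 = 28
  between P and J: 22 + 30 − 26 = 26
  between J and U: 30 + 20 − 33 = 17
  between U and D: 20 + 13 − 16 = 17
Cheapest insertion is between D and A, adding 10.
New total = 120 + 10 = 130.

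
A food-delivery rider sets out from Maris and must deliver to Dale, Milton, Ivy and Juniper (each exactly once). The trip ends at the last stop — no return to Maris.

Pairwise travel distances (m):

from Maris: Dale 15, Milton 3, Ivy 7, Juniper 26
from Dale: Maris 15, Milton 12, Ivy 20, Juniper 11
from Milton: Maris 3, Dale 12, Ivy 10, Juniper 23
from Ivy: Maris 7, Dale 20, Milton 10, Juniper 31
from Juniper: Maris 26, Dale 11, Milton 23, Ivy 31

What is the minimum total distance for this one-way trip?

Minimum one-way distance = 40 m.

There are 4! = 24 possible orderings.
Maris - Dale - Milton - Ivy - Juniper: 15+12+10+31 = 68
Maris - Dale - Milton - Juniper - Ivy: 15+12+23+31 = 81
Maris - Dale - Ivy - Milton - Juniper: 15+20+10+23 = 68
Maris - Dale - Ivy - Juniper - Milton: 15+20+31+23 = 89
Maris - Dale - Juniper - Milton - Ivy: 15+11+23+10 = 59
Maris - Dale - Juniper - Ivy - Milton: 15+11+31+10 = 67
Maris - Milton - Dale - Ivy - Juniper: 3+12+20+31 = 66
Maris - Milton - Dale - Juniper - Ivy: 3+12+11+31 = 57
Maris - Milton - Ivy - Dale - Juniper: 3+10+20+11 = 44
Maris - Milton - Ivy - Juniper - Dale: 3+10+31+11 = 55
Maris - Milton - Juniper - Dale - Ivy: 3+23+11+20 = 57
Maris - Milton - Juniper - Ivy - Dale: 3+23+31+20 = 77
Maris - Ivy - Dale - Milton - Juniper: 7+20+12+23 = 62
Maris - Ivy - Dale - Juniper - Milton: 7+20+11+23 = 61
… (10 more)
Maris - Ivy - Milton - Dale - Juniper: 7+10+12+11 = 40  ← best
The minimum is 40.
One shortest path: Maris → Ivy → Milton → Dale → Juniper.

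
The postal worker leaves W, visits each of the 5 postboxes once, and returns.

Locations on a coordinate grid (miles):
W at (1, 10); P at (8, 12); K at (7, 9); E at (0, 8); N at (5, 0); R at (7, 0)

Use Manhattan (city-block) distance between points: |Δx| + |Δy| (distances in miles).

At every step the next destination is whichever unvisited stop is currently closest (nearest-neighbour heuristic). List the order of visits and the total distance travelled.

Total distance 44 miles via the nearest-neighbour route W → E → K → P → R → N → W.

W → [E:3 / K:7 / P:9 / N:14 / R:16] → E (3)
E → [K:8 / P:12 / N:13 / R:15] → K (8)
K → [P:4 / R:9 / N:11] → P (4)
P → [R:13 / N:15] → R (13)
R → [N:2] → N (2)
Return N→W: 14.
Total = 3 + 8 + 4 + 13 + 2 + 14 = 44.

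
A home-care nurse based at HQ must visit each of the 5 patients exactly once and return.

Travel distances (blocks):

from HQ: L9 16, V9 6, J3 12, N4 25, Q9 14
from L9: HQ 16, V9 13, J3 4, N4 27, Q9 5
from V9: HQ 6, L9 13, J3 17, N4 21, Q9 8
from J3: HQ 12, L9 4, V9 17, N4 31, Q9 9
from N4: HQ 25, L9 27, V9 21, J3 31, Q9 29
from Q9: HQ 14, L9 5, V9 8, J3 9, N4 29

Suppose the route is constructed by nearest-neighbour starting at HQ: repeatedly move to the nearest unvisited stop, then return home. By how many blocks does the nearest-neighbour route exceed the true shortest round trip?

Excess over optimum: 4 blocks.

From HQ: V9=6, J3=12, Q9=14, L9=16, N4=25 → choose V9 (6).
From V9: Q9=8, L9=13, J3=17, N4=21 → choose Q9 (8).
From Q9: L9=5, J3=9, N4=29 → choose L9 (5).
From L9: J3=4, N4=27 → choose J3 (4).
From J3: N4=31 → choose N4 (31).
NN route HQ → V9 → Q9 → L9 → J3 → N4 → HQ costs 79.
Optimal: HQ → J3 → L9 → Q9 → V9 → N4 → HQ costs 75 (by enumerating all 60 distinct tours).
Excess = 79 − 75 = 4.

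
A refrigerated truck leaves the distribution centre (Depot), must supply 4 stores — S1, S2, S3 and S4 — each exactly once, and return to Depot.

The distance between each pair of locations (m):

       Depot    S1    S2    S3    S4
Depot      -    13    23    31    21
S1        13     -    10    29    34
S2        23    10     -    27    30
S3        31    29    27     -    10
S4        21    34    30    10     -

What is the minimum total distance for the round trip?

There are 12 distinct closed tours to check (reversals are equivalent).
Depot→S1→S2→S3→S4→Depot: 13+10+27+10+21 = 81
Depot→S1→S2→S4→S3→Depot: 13+10+30+10+31 = 94
Depot→S1→S3→S2→S4→Depot: 13+29+27+30+21 = 120
Depot→S1→S3→S4→S2→Depot: 13+29+10+30+23 = 105
Depot→S1→S4→S2→S3→Depot: 13+34+30+27+31 = 135
Depot→S1→S4→S3→S2→Depot: 13+34+10+27+23 = 107
Depot→S2→S1→S3→S4→Depot: 23+10+29+10+21 = 93
Depot→S2→S1→S4→S3→Depot: 23+10+34+10+31 = 108
Depot→S2→S3→S1→S4→Depot: 23+27+29+34+21 = 134
Depot→S2→S4→S1→S3→Depot: 23+30+34+29+31 = 147
Depot→S3→S1→S2→S4→Depot: 31+29+10+30+21 = 121
Depot→S3→S2→S1→S4→Depot: 31+27+10+34+21 = 123
The minimum is 81.
One optimal route: Depot → S1 → S2 → S3 → S4 → Depot (or its reverse).

Shortest round trip = 81 m.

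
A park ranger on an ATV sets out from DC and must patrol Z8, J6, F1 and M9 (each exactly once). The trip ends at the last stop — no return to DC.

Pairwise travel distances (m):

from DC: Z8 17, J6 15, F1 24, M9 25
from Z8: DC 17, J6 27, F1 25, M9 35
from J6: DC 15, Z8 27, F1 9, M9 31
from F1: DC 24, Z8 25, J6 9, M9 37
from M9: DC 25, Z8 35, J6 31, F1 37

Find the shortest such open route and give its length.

There are 4! = 24 possible orderings.
DC → Z8 → J6 → F1 → M9: 17+27+9+37 = 90
DC → Z8 → J6 → M9 → F1: 17+27+31+37 = 112
DC → Z8 → F1 → J6 → M9: 17+25+9+31 = 82
DC → Z8 → F1 → M9 → J6: 17+25+37+31 = 110
DC → Z8 → M9 → J6 → F1: 17+35+31+9 = 92
DC → Z8 → M9 → F1 → J6: 17+35+37+9 = 98
DC → J6 → Z8 → F1 → M9: 15+27+25+37 = 104
DC → J6 → Z8 → M9 → F1: 15+27+35+37 = 114
DC → J6 → F1 → Z8 → M9: 15+9+25+35 = 84
DC → J6 → F1 → M9 → Z8: 15+9+37+35 = 96
DC → J6 → M9 → Z8 → F1: 15+31+35+25 = 106
DC → J6 → M9 → F1 → Z8: 15+31+37+25 = 108
DC → F1 → Z8 → J6 → M9: 24+25+27+31 = 107
DC → F1 → Z8 → M9 → J6: 24+25+35+31 = 115
… (10 more)
The minimum is 82.
One shortest path: DC → Z8 → F1 → J6 → M9.

Shortest open route: 82 m.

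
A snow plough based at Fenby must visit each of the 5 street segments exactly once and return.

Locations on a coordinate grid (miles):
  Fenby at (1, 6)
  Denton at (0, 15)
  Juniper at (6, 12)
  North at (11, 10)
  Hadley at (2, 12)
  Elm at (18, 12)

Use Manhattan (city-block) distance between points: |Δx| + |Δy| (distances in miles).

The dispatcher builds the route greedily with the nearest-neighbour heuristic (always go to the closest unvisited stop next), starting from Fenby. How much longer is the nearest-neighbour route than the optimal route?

The nearest-neighbour route is 4 miles longer than optimal.

Fenby: Hadley=7, Denton=10, Juniper=11, North=14, Elm=23 ⇒ Hadley
Hadley: Juniper=4, Denton=5, North=11, Elm=16 ⇒ Juniper
Juniper: North=7, Denton=9, Elm=12 ⇒ North
North: Elm=9, Denton=16 ⇒ Elm
Elm: Denton=21 ⇒ Denton
NN route Fenby → Hadley → Juniper → North → Elm → Denton → Fenby costs 58.
Optimal: Fenby → Denton → Hadley → Juniper → Elm → North → Fenby costs 54 (by enumerating all 60 distinct tours).
Excess = 58 − 54 = 4.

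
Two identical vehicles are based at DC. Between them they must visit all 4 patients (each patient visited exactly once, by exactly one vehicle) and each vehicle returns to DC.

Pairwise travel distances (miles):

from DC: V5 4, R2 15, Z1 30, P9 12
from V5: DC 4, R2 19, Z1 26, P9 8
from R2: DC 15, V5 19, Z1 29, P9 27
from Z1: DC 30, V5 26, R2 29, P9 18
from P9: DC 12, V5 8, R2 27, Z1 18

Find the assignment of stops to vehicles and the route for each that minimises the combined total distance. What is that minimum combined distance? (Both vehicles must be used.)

82 miles — the smallest possible combined total.

Try each way of splitting the stops between the two vehicles (each non-empty) and, for each split, find the best tour for each vehicle:
  {V5} + {R2, Z1, P9}: 8 + 74 = 82
  {R2} + {V5, Z1, P9}: 30 + 60 = 90
  {V5, R2} + {Z1, P9}: 38 + 60 = 98
  {Z1} + {V5, R2, P9}: 60 + 54 = 114
  {V5, Z1} + {R2, P9}: 60 + 54 = 114
  {R2, Z1} + {V5, P9}: 74 + 24 = 98
  … (7 splits in total)
Best: vehicle 1 DC → V5 → DC = 8; vehicle 2 DC → R2 → Z1 → P9 → DC = 74; combined 82.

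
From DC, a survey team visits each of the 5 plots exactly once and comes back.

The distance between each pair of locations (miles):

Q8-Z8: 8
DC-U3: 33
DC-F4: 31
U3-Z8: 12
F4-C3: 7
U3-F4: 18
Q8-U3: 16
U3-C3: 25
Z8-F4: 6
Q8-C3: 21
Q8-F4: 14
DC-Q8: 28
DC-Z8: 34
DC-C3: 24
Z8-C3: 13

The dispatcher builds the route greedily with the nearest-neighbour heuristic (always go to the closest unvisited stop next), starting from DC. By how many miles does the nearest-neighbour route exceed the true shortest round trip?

1 miles longer than the optimal tour.

From DC: C3=24, Q8=28, F4=31, U3=33, Z8=34 → choose C3 (24).
From C3: F4=7, Z8=13, Q8=21, U3=25 → choose F4 (7).
From F4: Z8=6, Q8=14, U3=18 → choose Z8 (6).
From Z8: Q8=8, U3=12 → choose Q8 (8).
From Q8: U3=16 → choose U3 (16).
NN route DC → C3 → F4 → Z8 → Q8 → U3 → DC costs 94.
Optimal: DC → Q8 → U3 → Z8 → F4 → C3 → DC costs 93 (by enumerating all 60 distinct tours).
Excess = 94 − 93 = 1.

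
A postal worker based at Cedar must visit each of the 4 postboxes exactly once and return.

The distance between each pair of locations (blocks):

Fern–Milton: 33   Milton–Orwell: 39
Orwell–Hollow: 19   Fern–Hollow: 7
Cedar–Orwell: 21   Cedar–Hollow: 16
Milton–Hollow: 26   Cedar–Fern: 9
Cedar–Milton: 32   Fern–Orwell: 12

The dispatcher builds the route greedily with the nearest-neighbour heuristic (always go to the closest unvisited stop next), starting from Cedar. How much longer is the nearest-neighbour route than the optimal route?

From Cedar: Fern=9, Hollow=16, Orwell=21, Milton=32 → choose Fern (9).
From Fern: Hollow=7, Orwell=12, Milton=33 → choose Hollow (7).
From Hollow: Orwell=19, Milton=26 → choose Orwell (19).
From Orwell: Milton=39 → choose Milton (39).
NN route Cedar → Fern → Hollow → Orwell → Milton → Cedar costs 106.
Optimal: Cedar → Fern → Orwell → Hollow → Milton → Cedar costs 98 (by enumerating all 12 distinct tours).
Excess = 106 − 98 = 8.

The nearest-neighbour route is 8 blocks longer than optimal.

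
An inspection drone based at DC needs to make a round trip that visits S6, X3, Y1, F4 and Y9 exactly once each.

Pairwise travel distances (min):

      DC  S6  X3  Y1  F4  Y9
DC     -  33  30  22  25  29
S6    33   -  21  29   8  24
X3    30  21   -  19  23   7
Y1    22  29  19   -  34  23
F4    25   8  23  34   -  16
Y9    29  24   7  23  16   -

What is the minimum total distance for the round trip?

Shortest round trip = 105 min.

With 5 stops there are 5!/2 = 60 distinct round trips (a route and its reverse cost the same).
DC-S6-X3-Y1-F4-Y9-DC: 33+21+19+34+16+29 = 152
DC-S6-X3-Y1-Y9-F4-DC: 33+21+19+23+16+25 = 137
DC-S6-X3-F4-Y1-Y9-DC: 33+21+23+34+23+29 = 163
DC-S6-X3-F4-Y9-Y1-DC: 33+21+23+16+23+22 = 138
DC-S6-X3-Y9-Y1-F4-DC: 33+21+7+23+34+25 = 143
DC-S6-X3-Y9-F4-Y1-DC: 33+21+7+16+34+22 = 133
DC-S6-Y1-X3-F4-Y9-DC: 33+29+19+23+16+29 = 149
DC-S6-Y1-X3-Y9-F4-DC: 33+29+19+7+16+25 = 129
DC-S6-Y1-F4-X3-Y9-DC: 33+29+34+23+7+29 = 155
DC-S6-Y1-F4-Y9-X3-DC: 33+29+34+16+7+30 = 149
DC-S6-Y1-Y9-X3-F4-DC: 33+29+23+7+23+25 = 140
DC-S6-Y1-Y9-F4-X3-DC: 33+29+23+16+23+30 = 154
DC-S6-F4-X3-Y1-Y9-DC: 33+8+23+19+23+29 = 135
DC-S6-F4-X3-Y9-Y1-DC: 33+8+23+7+23+22 = 116
… (46 more)
DC-S6-F4-Y9-X3-Y1-DC: 33+8+16+7+19+22 = 105  ← best
The minimum is 105.
One optimal route: DC → S6 → F4 → Y9 → X3 → Y1 → DC (or its reverse).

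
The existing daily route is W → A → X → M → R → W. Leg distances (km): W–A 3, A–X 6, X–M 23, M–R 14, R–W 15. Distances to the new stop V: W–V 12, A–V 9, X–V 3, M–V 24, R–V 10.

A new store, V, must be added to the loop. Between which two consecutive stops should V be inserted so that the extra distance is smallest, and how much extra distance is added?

Insertion cost between consecutive stops i–j is d(i,V) + d(V,j) − d(i,j):
  between W and A: 12 + 9 − 3 = 18
  between A and X: 9 + 3 − 6 = 6
  between X and M: 3 + 24 − 23 = 4
  between M and R: 24 + 10 − 14 = 20
  between R and W: 10 + 12 − 15 = 7
Cheapest insertion is between X and M, adding 4.
New total = 61 + 4 = 65.

Adding 4 km by placing V on the X–M leg.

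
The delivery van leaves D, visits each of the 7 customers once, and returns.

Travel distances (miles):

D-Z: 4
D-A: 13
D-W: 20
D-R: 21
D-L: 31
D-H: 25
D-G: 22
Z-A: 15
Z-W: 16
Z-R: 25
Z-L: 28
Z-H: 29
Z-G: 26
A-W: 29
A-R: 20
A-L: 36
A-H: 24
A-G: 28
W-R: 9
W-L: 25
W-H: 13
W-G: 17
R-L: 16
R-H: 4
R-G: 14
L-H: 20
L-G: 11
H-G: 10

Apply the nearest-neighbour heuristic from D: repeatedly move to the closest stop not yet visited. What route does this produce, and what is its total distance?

At D the remaining stops are Z 4, A 13, W 20, R 21, G 22, H 25, L 31; go to Z.
At Z the remaining stops are A 15, W 16, R 25, G 26, L 28, H 29; go to A.
At A the remaining stops are R 20, H 24, G 28, W 29, L 36; go to R.
At R the remaining stops are H 4, W 9, G 14, L 16; go to H.
At H the remaining stops are G 10, W 13, L 20; go to G.
At G the remaining stops are L 11, W 17; go to L.
At L the remaining stops are W 25; go to W.
Return W→D: 20.
Total = 4 + 15 + 20 + 4 + 10 + 11 + 25 + 20 = 109.

Total distance 109 miles via the nearest-neighbour route D → Z → A → R → H → G → L → W → D.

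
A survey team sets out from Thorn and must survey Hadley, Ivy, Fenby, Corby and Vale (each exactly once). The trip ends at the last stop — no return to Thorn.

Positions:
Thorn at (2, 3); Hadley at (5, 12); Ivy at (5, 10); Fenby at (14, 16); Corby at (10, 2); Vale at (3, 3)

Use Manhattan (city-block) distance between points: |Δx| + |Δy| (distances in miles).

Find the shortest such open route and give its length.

There are 5! = 120 possible orderings.
Thorn → Hadley → Ivy → Fenby → Corby → Vale: 12+2+15+18+8 = 55
Thorn → Hadley → Ivy → Fenby → Vale → Corby: 12+2+15+24+8 = 61
Thorn → Hadley → Ivy → Corby → Fenby → Vale: 12+2+13+18+24 = 69
Thorn → Hadley → Ivy → Corby → Vale → Fenby: 12+2+13+8+24 = 59
Thorn → Hadley → Ivy → Vale → Fenby → Corby: 12+2+9+24+18 = 65
Thorn → Hadley → Ivy → Vale → Corby → Fenby: 12+2+9+8+18 = 49
Thorn → Hadley → Fenby → Ivy → Corby → Vale: 12+13+15+13+8 = 61
Thorn → Hadley → Fenby → Ivy → Vale → Corby: 12+13+15+9+8 = 57
Thorn → Hadley → Fenby → Corby → Ivy → Vale: 12+13+18+13+9 = 65
Thorn → Hadley → Fenby → Corby → Vale → Ivy: 12+13+18+8+9 = 60
Thorn → Hadley → Fenby → Vale → Ivy → Corby: 12+13+24+9+13 = 71
Thorn → Hadley → Fenby → Vale → Corby → Ivy: 12+13+24+8+13 = 70
Thorn → Hadley → Corby → Ivy → Fenby → Vale: 12+15+13+15+24 = 79
Thorn → Hadley → Corby → Ivy → Vale → Fenby: 12+15+13+9+24 = 73
… (106 more)
Thorn → Vale → Corby → Ivy → Hadley → Fenby: 1+8+13+2+13 = 37  ← best
The minimum is 37.
One shortest path: Thorn → Vale → Corby → Ivy → Hadley → Fenby.

Shortest open route: 37 miles.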